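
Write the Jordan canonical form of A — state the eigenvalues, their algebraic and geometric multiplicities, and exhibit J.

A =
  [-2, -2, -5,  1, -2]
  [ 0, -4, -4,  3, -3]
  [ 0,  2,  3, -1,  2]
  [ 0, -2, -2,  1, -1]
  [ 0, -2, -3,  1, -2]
J_1(-2) ⊕ J_1(-2) ⊕ J_3(0)

The characteristic polynomial is
  det(x·I − A) = x^5 + 4*x^4 + 4*x^3 = x^3*(x + 2)^2

Eigenvalues and multiplicities (the geometric multiplicity of λ is n − rank(A − λI), which equals the number of Jordan blocks for λ):
  λ = -2: algebraic multiplicity = 2, geometric multiplicity = 2
  λ = 0: algebraic multiplicity = 3, geometric multiplicity = 1

Determining the block sizes for each eigenvalue:
  λ = -2: gm = am = 2, so every block has size 1 → block sizes [1, 1]
  λ = 0: one block (gm = 1), so the single block has size am = 3 → block sizes [3]

Assembling the blocks gives a Jordan form
J =
  [-2,  0, 0, 0, 0]
  [ 0, -2, 0, 0, 0]
  [ 0,  0, 0, 1, 0]
  [ 0,  0, 0, 0, 1]
  [ 0,  0, 0, 0, 0]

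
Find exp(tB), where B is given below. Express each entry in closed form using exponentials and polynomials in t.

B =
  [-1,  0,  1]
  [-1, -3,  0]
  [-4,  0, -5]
e^{tB} =
  [2*t*exp(-3*t) + exp(-3*t), 0, t*exp(-3*t)]
  [-t^2*exp(-3*t) - t*exp(-3*t), exp(-3*t), -t^2*exp(-3*t)/2]
  [-4*t*exp(-3*t), 0, -2*t*exp(-3*t) + exp(-3*t)]

Strategy: write B = P · J · P⁻¹ where J is a Jordan canonical form, so e^{tB} = P · e^{tJ} · P⁻¹, and e^{tJ} can be computed block-by-block.

B has Jordan form
J =
  [-3,  1,  0]
  [ 0, -3,  1]
  [ 0,  0, -3]
(up to reordering of blocks).

Per-block formulas:
  For a 3×3 Jordan block J_3(-3): exp(t · J_3(-3)) = e^(-3t)·(I + t·N + (t^2/2)·N^2), where N is the 3×3 nilpotent shift.

After assembling e^{tJ} and conjugating by P, we get:

e^{tB} =
  [2*t*exp(-3*t) + exp(-3*t), 0, t*exp(-3*t)]
  [-t^2*exp(-3*t) - t*exp(-3*t), exp(-3*t), -t^2*exp(-3*t)/2]
  [-4*t*exp(-3*t), 0, -2*t*exp(-3*t) + exp(-3*t)]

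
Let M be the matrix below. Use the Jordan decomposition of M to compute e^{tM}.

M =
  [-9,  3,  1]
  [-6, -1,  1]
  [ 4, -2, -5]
e^{tM} =
  [t^2*exp(-5*t) - 4*t*exp(-5*t) + exp(-5*t), -t^2*exp(-5*t) + 3*t*exp(-5*t), -t^2*exp(-5*t)/2 + t*exp(-5*t)]
  [2*t^2*exp(-5*t) - 6*t*exp(-5*t), -2*t^2*exp(-5*t) + 4*t*exp(-5*t) + exp(-5*t), -t^2*exp(-5*t) + t*exp(-5*t)]
  [-2*t^2*exp(-5*t) + 4*t*exp(-5*t), 2*t^2*exp(-5*t) - 2*t*exp(-5*t), t^2*exp(-5*t) + exp(-5*t)]

Strategy: write M = P · J · P⁻¹ where J is a Jordan canonical form, so e^{tM} = P · e^{tJ} · P⁻¹, and e^{tJ} can be computed block-by-block.

M has Jordan form
J =
  [-5,  1,  0]
  [ 0, -5,  1]
  [ 0,  0, -5]
(up to reordering of blocks).

Per-block formulas:
  For a 3×3 Jordan block J_3(-5): exp(t · J_3(-5)) = e^(-5t)·(I + t·N + (t^2/2)·N^2), where N is the 3×3 nilpotent shift.

After assembling e^{tJ} and conjugating by P, we get:

e^{tM} =
  [t^2*exp(-5*t) - 4*t*exp(-5*t) + exp(-5*t), -t^2*exp(-5*t) + 3*t*exp(-5*t), -t^2*exp(-5*t)/2 + t*exp(-5*t)]
  [2*t^2*exp(-5*t) - 6*t*exp(-5*t), -2*t^2*exp(-5*t) + 4*t*exp(-5*t) + exp(-5*t), -t^2*exp(-5*t) + t*exp(-5*t)]
  [-2*t^2*exp(-5*t) + 4*t*exp(-5*t), 2*t^2*exp(-5*t) - 2*t*exp(-5*t), t^2*exp(-5*t) + exp(-5*t)]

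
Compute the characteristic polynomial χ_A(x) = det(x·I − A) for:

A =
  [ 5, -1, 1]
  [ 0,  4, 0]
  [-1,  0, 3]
x^3 - 12*x^2 + 48*x - 64

Expanding det(x·I − A) (e.g. by cofactor expansion or by noting that A is similar to its Jordan form J, which has the same characteristic polynomial as A) gives
  χ_A(x) = x^3 - 12*x^2 + 48*x - 64
which factors as (x - 4)^3. The eigenvalues (with algebraic multiplicities) are λ = 4 with multiplicity 3.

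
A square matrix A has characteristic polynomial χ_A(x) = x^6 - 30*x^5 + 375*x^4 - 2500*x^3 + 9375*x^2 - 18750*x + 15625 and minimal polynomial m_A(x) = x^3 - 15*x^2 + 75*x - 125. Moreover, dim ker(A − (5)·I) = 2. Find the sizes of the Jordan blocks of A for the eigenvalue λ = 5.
Block sizes for λ = 5: [3, 3]

Step 1 — from the characteristic polynomial, algebraic multiplicity of λ = 5 is 6. From dim ker(A − (5)·I) = 2, there are exactly 2 Jordan blocks for λ = 5.
Step 2 — from the minimal polynomial, the factor (x − 5)^3 tells us the largest block for λ = 5 has size 3.
Step 3 — with total size 6, 2 blocks, and largest block 3, the block sizes (in nonincreasing order) are [3, 3].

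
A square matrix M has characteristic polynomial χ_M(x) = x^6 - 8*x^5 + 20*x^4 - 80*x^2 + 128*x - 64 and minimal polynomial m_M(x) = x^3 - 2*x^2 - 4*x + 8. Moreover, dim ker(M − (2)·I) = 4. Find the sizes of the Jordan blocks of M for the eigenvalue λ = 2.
Block sizes for λ = 2: [2, 1, 1, 1]

Step 1 — from the characteristic polynomial, algebraic multiplicity of λ = 2 is 5. From dim ker(M − (2)·I) = 4, there are exactly 4 Jordan blocks for λ = 2.
Step 2 — from the minimal polynomial, the factor (x − 2)^2 tells us the largest block for λ = 2 has size 2.
Step 3 — with total size 5, 4 blocks, and largest block 2, the block sizes (in nonincreasing order) are [2, 1, 1, 1].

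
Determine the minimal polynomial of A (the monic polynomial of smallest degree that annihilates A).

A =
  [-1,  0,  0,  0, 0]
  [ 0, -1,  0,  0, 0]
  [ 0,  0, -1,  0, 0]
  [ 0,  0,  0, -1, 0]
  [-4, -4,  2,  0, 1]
x^2 - 1

The characteristic polynomial is χ_A(x) = (x - 1)*(x + 1)^4, so the eigenvalues are known. The minimal polynomial is
  m_A(x) = Π_λ (x − λ)^{k_λ}
where k_λ is the size of the *largest* Jordan block for λ (equivalently, the smallest k with (A − λI)^k v = 0 for every generalised eigenvector v of λ).

  λ = -1: largest Jordan block has size 1, contributing (x + 1)
  λ = 1: largest Jordan block has size 1, contributing (x − 1)

So m_A(x) = (x - 1)*(x + 1) = x^2 - 1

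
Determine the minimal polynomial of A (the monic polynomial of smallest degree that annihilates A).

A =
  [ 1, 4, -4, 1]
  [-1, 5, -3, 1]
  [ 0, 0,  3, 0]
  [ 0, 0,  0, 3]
x^3 - 9*x^2 + 27*x - 27

The characteristic polynomial is χ_A(x) = (x - 3)^4, so the eigenvalues are known. The minimal polynomial is
  m_A(x) = Π_λ (x − λ)^{k_λ}
where k_λ is the size of the *largest* Jordan block for λ (equivalently, the smallest k with (A − λI)^k v = 0 for every generalised eigenvector v of λ).

  λ = 3: largest Jordan block has size 3, contributing (x − 3)^3

So m_A(x) = (x - 3)^3 = x^3 - 9*x^2 + 27*x - 27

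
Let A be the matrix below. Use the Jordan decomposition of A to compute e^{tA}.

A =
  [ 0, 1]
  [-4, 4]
e^{tA} =
  [-2*t*exp(2*t) + exp(2*t), t*exp(2*t)]
  [-4*t*exp(2*t), 2*t*exp(2*t) + exp(2*t)]

Strategy: write A = P · J · P⁻¹ where J is a Jordan canonical form, so e^{tA} = P · e^{tJ} · P⁻¹, and e^{tJ} can be computed block-by-block.

A has Jordan form
J =
  [2, 1]
  [0, 2]
(up to reordering of blocks).

Per-block formulas:
  For a 2×2 Jordan block J_2(2): exp(t · J_2(2)) = e^(2t)·(I + t·N), where N is the 2×2 nilpotent shift.

After assembling e^{tJ} and conjugating by P, we get:

e^{tA} =
  [-2*t*exp(2*t) + exp(2*t), t*exp(2*t)]
  [-4*t*exp(2*t), 2*t*exp(2*t) + exp(2*t)]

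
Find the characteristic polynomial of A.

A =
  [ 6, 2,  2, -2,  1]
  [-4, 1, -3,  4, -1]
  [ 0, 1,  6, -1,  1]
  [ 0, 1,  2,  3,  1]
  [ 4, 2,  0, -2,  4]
x^5 - 20*x^4 + 160*x^3 - 640*x^2 + 1280*x - 1024

Expanding det(x·I − A) (e.g. by cofactor expansion or by noting that A is similar to its Jordan form J, which has the same characteristic polynomial as A) gives
  χ_A(x) = x^5 - 20*x^4 + 160*x^3 - 640*x^2 + 1280*x - 1024
which factors as (x - 4)^5. The eigenvalues (with algebraic multiplicities) are λ = 4 with multiplicity 5.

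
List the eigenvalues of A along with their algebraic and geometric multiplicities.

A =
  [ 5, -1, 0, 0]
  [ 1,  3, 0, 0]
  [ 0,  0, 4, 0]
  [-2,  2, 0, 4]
λ = 4: alg = 4, geom = 3

Step 1 — factor the characteristic polynomial to read off the algebraic multiplicities:
  χ_A(x) = (x - 4)^4

Step 2 — compute geometric multiplicities via the rank-nullity identity g(λ) = n − rank(A − λI):
  rank(A − (4)·I) = 1, so dim ker(A − (4)·I) = n − 1 = 3

Summary:
  λ = 4: algebraic multiplicity = 4, geometric multiplicity = 3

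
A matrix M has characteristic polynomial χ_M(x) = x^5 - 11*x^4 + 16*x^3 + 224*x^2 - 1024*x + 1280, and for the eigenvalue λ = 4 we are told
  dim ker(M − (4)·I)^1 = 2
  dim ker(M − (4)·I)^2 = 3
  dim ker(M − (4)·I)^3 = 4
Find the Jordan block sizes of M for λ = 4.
Block sizes for λ = 4: [3, 1]

From the dimensions of kernels of powers, the number of Jordan blocks of size at least j is d_j − d_{j−1} where d_j = dim ker(N^j) (with d_0 = 0). Computing the differences gives [2, 1, 1].
The number of blocks of size exactly k is (#blocks of size ≥ k) − (#blocks of size ≥ k + 1), so the partition is: 1 block(s) of size 1, 1 block(s) of size 3.
In nonincreasing order the block sizes are [3, 1].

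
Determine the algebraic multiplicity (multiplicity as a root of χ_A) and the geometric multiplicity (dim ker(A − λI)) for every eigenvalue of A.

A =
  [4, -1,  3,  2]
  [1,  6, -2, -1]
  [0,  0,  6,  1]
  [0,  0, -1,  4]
λ = 5: alg = 4, geom = 2

Step 1 — factor the characteristic polynomial to read off the algebraic multiplicities:
  χ_A(x) = (x - 5)^4

Step 2 — compute geometric multiplicities via the rank-nullity identity g(λ) = n − rank(A − λI):
  rank(A − (5)·I) = 2, so dim ker(A − (5)·I) = n − 2 = 2

Summary:
  λ = 5: algebraic multiplicity = 4, geometric multiplicity = 2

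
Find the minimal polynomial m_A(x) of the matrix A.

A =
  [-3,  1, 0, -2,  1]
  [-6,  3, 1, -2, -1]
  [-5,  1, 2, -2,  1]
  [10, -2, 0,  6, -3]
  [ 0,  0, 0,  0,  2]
x^3 - 6*x^2 + 12*x - 8

The characteristic polynomial is χ_A(x) = (x - 2)^5, so the eigenvalues are known. The minimal polynomial is
  m_A(x) = Π_λ (x − λ)^{k_λ}
where k_λ is the size of the *largest* Jordan block for λ (equivalently, the smallest k with (A − λI)^k v = 0 for every generalised eigenvector v of λ).

  λ = 2: largest Jordan block has size 3, contributing (x − 2)^3

So m_A(x) = (x - 2)^3 = x^3 - 6*x^2 + 12*x - 8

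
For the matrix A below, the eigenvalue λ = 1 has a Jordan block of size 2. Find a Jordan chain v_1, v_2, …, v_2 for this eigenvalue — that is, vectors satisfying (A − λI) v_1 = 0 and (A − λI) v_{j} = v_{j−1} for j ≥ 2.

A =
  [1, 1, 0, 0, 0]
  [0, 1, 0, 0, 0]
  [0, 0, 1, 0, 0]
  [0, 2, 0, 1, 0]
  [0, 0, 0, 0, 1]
A Jordan chain for λ = 1 of length 2:
v_1 = (1, 0, 0, 2, 0)ᵀ
v_2 = (0, 1, 0, 0, 0)ᵀ

Let N = A − (1)·I. We want v_2 with N^2 v_2 = 0 but N^1 v_2 ≠ 0; then v_{j-1} := N · v_j for j = 2, …, 2.

Pick v_2 = (0, 1, 0, 0, 0)ᵀ.
Then v_1 = N · v_2 = (1, 0, 0, 2, 0)ᵀ.

Sanity check: (A − (1)·I) v_1 = (0, 0, 0, 0, 0)ᵀ = 0. ✓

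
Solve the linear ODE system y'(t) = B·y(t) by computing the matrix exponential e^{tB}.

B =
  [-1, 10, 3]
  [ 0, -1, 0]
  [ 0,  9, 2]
e^{tB} =
  [exp(-t), t*exp(-t) + 3*exp(2*t) - 3*exp(-t), exp(2*t) - exp(-t)]
  [0, exp(-t), 0]
  [0, 3*exp(2*t) - 3*exp(-t), exp(2*t)]

Strategy: write B = P · J · P⁻¹ where J is a Jordan canonical form, so e^{tB} = P · e^{tJ} · P⁻¹, and e^{tJ} can be computed block-by-block.

B has Jordan form
J =
  [-1,  1, 0]
  [ 0, -1, 0]
  [ 0,  0, 2]
(up to reordering of blocks).

Per-block formulas:
  For a 2×2 Jordan block J_2(-1): exp(t · J_2(-1)) = e^(-1t)·(I + t·N), where N is the 2×2 nilpotent shift.
  For a 1×1 block at λ = 2: exp(t · [2]) = [e^(2t)].

After assembling e^{tJ} and conjugating by P, we get:

e^{tB} =
  [exp(-t), t*exp(-t) + 3*exp(2*t) - 3*exp(-t), exp(2*t) - exp(-t)]
  [0, exp(-t), 0]
  [0, 3*exp(2*t) - 3*exp(-t), exp(2*t)]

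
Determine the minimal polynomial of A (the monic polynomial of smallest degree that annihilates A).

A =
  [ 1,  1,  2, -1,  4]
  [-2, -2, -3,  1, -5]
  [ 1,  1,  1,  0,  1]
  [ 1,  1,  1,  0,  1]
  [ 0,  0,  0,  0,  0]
x^2

The characteristic polynomial is χ_A(x) = x^5, so the eigenvalues are known. The minimal polynomial is
  m_A(x) = Π_λ (x − λ)^{k_λ}
where k_λ is the size of the *largest* Jordan block for λ (equivalently, the smallest k with (A − λI)^k v = 0 for every generalised eigenvector v of λ).

  λ = 0: largest Jordan block has size 2, contributing (x − 0)^2

So m_A(x) = x^2 = x^2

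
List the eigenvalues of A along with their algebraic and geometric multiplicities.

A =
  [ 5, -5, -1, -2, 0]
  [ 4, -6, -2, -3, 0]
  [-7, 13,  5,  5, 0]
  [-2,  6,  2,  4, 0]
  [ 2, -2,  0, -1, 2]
λ = 2: alg = 5, geom = 3

Step 1 — factor the characteristic polynomial to read off the algebraic multiplicities:
  χ_A(x) = (x - 2)^5

Step 2 — compute geometric multiplicities via the rank-nullity identity g(λ) = n − rank(A − λI):
  rank(A − (2)·I) = 2, so dim ker(A − (2)·I) = n − 2 = 3

Summary:
  λ = 2: algebraic multiplicity = 5, geometric multiplicity = 3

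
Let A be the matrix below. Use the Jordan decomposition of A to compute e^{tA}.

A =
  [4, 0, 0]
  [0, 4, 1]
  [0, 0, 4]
e^{tA} =
  [exp(4*t), 0, 0]
  [0, exp(4*t), t*exp(4*t)]
  [0, 0, exp(4*t)]

Strategy: write A = P · J · P⁻¹ where J is a Jordan canonical form, so e^{tA} = P · e^{tJ} · P⁻¹, and e^{tJ} can be computed block-by-block.

A has Jordan form
J =
  [4, 1, 0]
  [0, 4, 0]
  [0, 0, 4]
(up to reordering of blocks).

Per-block formulas:
  For a 2×2 Jordan block J_2(4): exp(t · J_2(4)) = e^(4t)·(I + t·N), where N is the 2×2 nilpotent shift.
  For a 1×1 block at λ = 4: exp(t · [4]) = [e^(4t)].

After assembling e^{tJ} and conjugating by P, we get:

e^{tA} =
  [exp(4*t), 0, 0]
  [0, exp(4*t), t*exp(4*t)]
  [0, 0, exp(4*t)]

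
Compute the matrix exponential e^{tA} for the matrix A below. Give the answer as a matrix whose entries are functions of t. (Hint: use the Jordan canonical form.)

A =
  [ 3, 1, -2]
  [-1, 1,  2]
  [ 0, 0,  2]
e^{tA} =
  [t*exp(2*t) + exp(2*t), t*exp(2*t), -2*t*exp(2*t)]
  [-t*exp(2*t), -t*exp(2*t) + exp(2*t), 2*t*exp(2*t)]
  [0, 0, exp(2*t)]

Strategy: write A = P · J · P⁻¹ where J is a Jordan canonical form, so e^{tA} = P · e^{tJ} · P⁻¹, and e^{tJ} can be computed block-by-block.

A has Jordan form
J =
  [2, 1, 0]
  [0, 2, 0]
  [0, 0, 2]
(up to reordering of blocks).

Per-block formulas:
  For a 2×2 Jordan block J_2(2): exp(t · J_2(2)) = e^(2t)·(I + t·N), where N is the 2×2 nilpotent shift.
  For a 1×1 block at λ = 2: exp(t · [2]) = [e^(2t)].

After assembling e^{tJ} and conjugating by P, we get:

e^{tA} =
  [t*exp(2*t) + exp(2*t), t*exp(2*t), -2*t*exp(2*t)]
  [-t*exp(2*t), -t*exp(2*t) + exp(2*t), 2*t*exp(2*t)]
  [0, 0, exp(2*t)]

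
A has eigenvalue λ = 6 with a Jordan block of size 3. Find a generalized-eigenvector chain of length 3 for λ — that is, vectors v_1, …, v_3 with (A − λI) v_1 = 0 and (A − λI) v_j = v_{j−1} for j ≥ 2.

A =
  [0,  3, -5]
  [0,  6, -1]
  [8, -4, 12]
A Jordan chain for λ = 6 of length 3:
v_1 = (-4, -8, 0)ᵀ
v_2 = (-6, 0, 8)ᵀ
v_3 = (1, 0, 0)ᵀ

Let N = A − (6)·I. We want v_3 with N^3 v_3 = 0 but N^2 v_3 ≠ 0; then v_{j-1} := N · v_j for j = 3, …, 2.

Pick v_3 = (1, 0, 0)ᵀ.
Then v_2 = N · v_3 = (-6, 0, 8)ᵀ.
Then v_1 = N · v_2 = (-4, -8, 0)ᵀ.

Sanity check: (A − (6)·I) v_1 = (0, 0, 0)ᵀ = 0. ✓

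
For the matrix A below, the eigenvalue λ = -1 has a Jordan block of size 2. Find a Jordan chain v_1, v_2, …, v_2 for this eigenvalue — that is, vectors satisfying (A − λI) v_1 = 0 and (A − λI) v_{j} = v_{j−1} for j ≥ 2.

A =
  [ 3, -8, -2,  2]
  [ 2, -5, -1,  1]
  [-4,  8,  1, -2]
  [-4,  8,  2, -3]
A Jordan chain for λ = -1 of length 2:
v_1 = (4, 2, -4, -4)ᵀ
v_2 = (1, 0, 0, 0)ᵀ

Let N = A − (-1)·I. We want v_2 with N^2 v_2 = 0 but N^1 v_2 ≠ 0; then v_{j-1} := N · v_j for j = 2, …, 2.

Pick v_2 = (1, 0, 0, 0)ᵀ.
Then v_1 = N · v_2 = (4, 2, -4, -4)ᵀ.

Sanity check: (A − (-1)·I) v_1 = (0, 0, 0, 0)ᵀ = 0. ✓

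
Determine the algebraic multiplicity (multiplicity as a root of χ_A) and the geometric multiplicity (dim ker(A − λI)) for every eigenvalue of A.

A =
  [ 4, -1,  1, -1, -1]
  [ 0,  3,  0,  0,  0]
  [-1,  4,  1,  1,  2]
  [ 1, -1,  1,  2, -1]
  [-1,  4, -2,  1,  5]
λ = 3: alg = 5, geom = 3

Step 1 — factor the characteristic polynomial to read off the algebraic multiplicities:
  χ_A(x) = (x - 3)^5

Step 2 — compute geometric multiplicities via the rank-nullity identity g(λ) = n − rank(A − λI):
  rank(A − (3)·I) = 2, so dim ker(A − (3)·I) = n − 2 = 3

Summary:
  λ = 3: algebraic multiplicity = 5, geometric multiplicity = 3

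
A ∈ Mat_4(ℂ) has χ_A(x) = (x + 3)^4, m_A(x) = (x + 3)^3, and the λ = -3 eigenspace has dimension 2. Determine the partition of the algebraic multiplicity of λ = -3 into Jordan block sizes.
Block sizes for λ = -3: [3, 1]

Step 1 — from the characteristic polynomial, algebraic multiplicity of λ = -3 is 4. From dim ker(A − (-3)·I) = 2, there are exactly 2 Jordan blocks for λ = -3.
Step 2 — from the minimal polynomial, the factor (x + 3)^3 tells us the largest block for λ = -3 has size 3.
Step 3 — with total size 4, 2 blocks, and largest block 3, the block sizes (in nonincreasing order) are [3, 1].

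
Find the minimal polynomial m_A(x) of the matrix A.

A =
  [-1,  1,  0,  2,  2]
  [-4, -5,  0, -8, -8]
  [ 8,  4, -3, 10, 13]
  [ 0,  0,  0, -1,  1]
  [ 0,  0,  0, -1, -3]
x^4 + 10*x^3 + 37*x^2 + 60*x + 36

The characteristic polynomial is χ_A(x) = (x + 2)^2*(x + 3)^3, so the eigenvalues are known. The minimal polynomial is
  m_A(x) = Π_λ (x − λ)^{k_λ}
where k_λ is the size of the *largest* Jordan block for λ (equivalently, the smallest k with (A − λI)^k v = 0 for every generalised eigenvector v of λ).

  λ = -3: largest Jordan block has size 2, contributing (x + 3)^2
  λ = -2: largest Jordan block has size 2, contributing (x + 2)^2

So m_A(x) = (x + 2)^2*(x + 3)^2 = x^4 + 10*x^3 + 37*x^2 + 60*x + 36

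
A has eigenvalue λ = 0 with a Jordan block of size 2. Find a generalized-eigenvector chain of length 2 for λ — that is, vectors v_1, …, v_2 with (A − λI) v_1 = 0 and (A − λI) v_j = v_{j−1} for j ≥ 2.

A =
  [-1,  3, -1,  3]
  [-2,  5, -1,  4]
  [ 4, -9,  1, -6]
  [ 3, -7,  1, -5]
A Jordan chain for λ = 0 of length 2:
v_1 = (-1, -2, 4, 3)ᵀ
v_2 = (1, 0, 0, 0)ᵀ

Let N = A − (0)·I. We want v_2 with N^2 v_2 = 0 but N^1 v_2 ≠ 0; then v_{j-1} := N · v_j for j = 2, …, 2.

Pick v_2 = (1, 0, 0, 0)ᵀ.
Then v_1 = N · v_2 = (-1, -2, 4, 3)ᵀ.

Sanity check: (A − (0)·I) v_1 = (0, 0, 0, 0)ᵀ = 0. ✓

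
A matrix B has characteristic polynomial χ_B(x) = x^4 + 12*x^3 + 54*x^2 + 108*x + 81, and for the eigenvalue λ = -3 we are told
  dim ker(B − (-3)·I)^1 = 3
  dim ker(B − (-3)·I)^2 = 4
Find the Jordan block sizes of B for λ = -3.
Block sizes for λ = -3: [2, 1, 1]

From the dimensions of kernels of powers, the number of Jordan blocks of size at least j is d_j − d_{j−1} where d_j = dim ker(N^j) (with d_0 = 0). Computing the differences gives [3, 1].
The number of blocks of size exactly k is (#blocks of size ≥ k) − (#blocks of size ≥ k + 1), so the partition is: 2 block(s) of size 1, 1 block(s) of size 2.
In nonincreasing order the block sizes are [2, 1, 1].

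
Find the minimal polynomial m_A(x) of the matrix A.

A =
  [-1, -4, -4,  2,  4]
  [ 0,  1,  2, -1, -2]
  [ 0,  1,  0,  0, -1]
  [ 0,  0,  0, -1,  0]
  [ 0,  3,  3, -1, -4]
x^2 + 2*x + 1

The characteristic polynomial is χ_A(x) = (x + 1)^5, so the eigenvalues are known. The minimal polynomial is
  m_A(x) = Π_λ (x − λ)^{k_λ}
where k_λ is the size of the *largest* Jordan block for λ (equivalently, the smallest k with (A − λI)^k v = 0 for every generalised eigenvector v of λ).

  λ = -1: largest Jordan block has size 2, contributing (x + 1)^2

So m_A(x) = (x + 1)^2 = x^2 + 2*x + 1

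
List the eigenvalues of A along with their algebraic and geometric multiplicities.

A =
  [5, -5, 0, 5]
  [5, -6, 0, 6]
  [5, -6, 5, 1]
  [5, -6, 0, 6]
λ = 0: alg = 2, geom = 1; λ = 5: alg = 2, geom = 2

Step 1 — factor the characteristic polynomial to read off the algebraic multiplicities:
  χ_A(x) = x^2*(x - 5)^2

Step 2 — compute geometric multiplicities via the rank-nullity identity g(λ) = n − rank(A − λI):
  rank(A − (0)·I) = 3, so dim ker(A − (0)·I) = n − 3 = 1
  rank(A − (5)·I) = 2, so dim ker(A − (5)·I) = n − 2 = 2

Summary:
  λ = 0: algebraic multiplicity = 2, geometric multiplicity = 1
  λ = 5: algebraic multiplicity = 2, geometric multiplicity = 2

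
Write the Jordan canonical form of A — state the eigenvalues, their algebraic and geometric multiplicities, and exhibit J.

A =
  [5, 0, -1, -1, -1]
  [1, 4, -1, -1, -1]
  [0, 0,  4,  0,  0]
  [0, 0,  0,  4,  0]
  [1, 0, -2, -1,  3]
J_3(4) ⊕ J_1(4) ⊕ J_1(4)

The characteristic polynomial is
  det(x·I − A) = x^5 - 20*x^4 + 160*x^3 - 640*x^2 + 1280*x - 1024 = (x - 4)^5

Eigenvalues and multiplicities (the geometric multiplicity of λ is n − rank(A − λI), which equals the number of Jordan blocks for λ):
  λ = 4: algebraic multiplicity = 5, geometric multiplicity = 3

Determining the block sizes for each eigenvalue:
  λ = 4: with am = 5 and gm = 3, the partition is not yet determined (e.g. several partitions of 5 into 3 parts exist). Let N = A − (4)·I. Computing rank(N^1) = 2, rank(N^2) = 1, rank(N^3) = 0; the number of blocks of size ≥ j is rank(N^{j−1}) − rank(N^j), giving [3, 1, 1]. So we have 1 block(s) of size 3, 2 block(s) of size 1 → block sizes [3, 1, 1]

Assembling the blocks gives a Jordan form
J =
  [4, 1, 0, 0, 0]
  [0, 4, 1, 0, 0]
  [0, 0, 4, 0, 0]
  [0, 0, 0, 4, 0]
  [0, 0, 0, 0, 4]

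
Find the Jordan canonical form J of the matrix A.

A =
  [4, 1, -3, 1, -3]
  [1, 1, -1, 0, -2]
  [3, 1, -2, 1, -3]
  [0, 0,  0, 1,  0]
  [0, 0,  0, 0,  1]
J_3(1) ⊕ J_1(1) ⊕ J_1(1)

The characteristic polynomial is
  det(x·I − A) = x^5 - 5*x^4 + 10*x^3 - 10*x^2 + 5*x - 1 = (x - 1)^5

Eigenvalues and multiplicities (the geometric multiplicity of λ is n − rank(A − λI), which equals the number of Jordan blocks for λ):
  λ = 1: algebraic multiplicity = 5, geometric multiplicity = 3

Determining the block sizes for each eigenvalue:
  λ = 1: with am = 5 and gm = 3, the partition is not yet determined (e.g. several partitions of 5 into 3 parts exist). Let N = A − (1)·I. Computing rank(N^1) = 2, rank(N^2) = 1, rank(N^3) = 0; the number of blocks of size ≥ j is rank(N^{j−1}) − rank(N^j), giving [3, 1, 1]. So we have 1 block(s) of size 3, 2 block(s) of size 1 → block sizes [3, 1, 1]

Assembling the blocks gives a Jordan form
J =
  [1, 1, 0, 0, 0]
  [0, 1, 1, 0, 0]
  [0, 0, 1, 0, 0]
  [0, 0, 0, 1, 0]
  [0, 0, 0, 0, 1]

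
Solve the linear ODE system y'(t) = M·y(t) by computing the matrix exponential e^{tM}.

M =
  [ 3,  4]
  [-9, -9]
e^{tM} =
  [6*t*exp(-3*t) + exp(-3*t), 4*t*exp(-3*t)]
  [-9*t*exp(-3*t), -6*t*exp(-3*t) + exp(-3*t)]

Strategy: write M = P · J · P⁻¹ where J is a Jordan canonical form, so e^{tM} = P · e^{tJ} · P⁻¹, and e^{tJ} can be computed block-by-block.

M has Jordan form
J =
  [-3,  1]
  [ 0, -3]
(up to reordering of blocks).

Per-block formulas:
  For a 2×2 Jordan block J_2(-3): exp(t · J_2(-3)) = e^(-3t)·(I + t·N), where N is the 2×2 nilpotent shift.

After assembling e^{tJ} and conjugating by P, we get:

e^{tM} =
  [6*t*exp(-3*t) + exp(-3*t), 4*t*exp(-3*t)]
  [-9*t*exp(-3*t), -6*t*exp(-3*t) + exp(-3*t)]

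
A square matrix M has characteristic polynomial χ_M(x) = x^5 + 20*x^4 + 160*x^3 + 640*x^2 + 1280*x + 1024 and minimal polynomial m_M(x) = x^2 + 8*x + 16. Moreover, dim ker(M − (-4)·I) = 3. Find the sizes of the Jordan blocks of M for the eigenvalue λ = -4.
Block sizes for λ = -4: [2, 2, 1]

Step 1 — from the characteristic polynomial, algebraic multiplicity of λ = -4 is 5. From dim ker(M − (-4)·I) = 3, there are exactly 3 Jordan blocks for λ = -4.
Step 2 — from the minimal polynomial, the factor (x + 4)^2 tells us the largest block for λ = -4 has size 2.
Step 3 — with total size 5, 3 blocks, and largest block 2, the block sizes (in nonincreasing order) are [2, 2, 1].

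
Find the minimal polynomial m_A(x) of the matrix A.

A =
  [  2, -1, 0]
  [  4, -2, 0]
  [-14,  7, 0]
x^2

The characteristic polynomial is χ_A(x) = x^3, so the eigenvalues are known. The minimal polynomial is
  m_A(x) = Π_λ (x − λ)^{k_λ}
where k_λ is the size of the *largest* Jordan block for λ (equivalently, the smallest k with (A − λI)^k v = 0 for every generalised eigenvector v of λ).

  λ = 0: largest Jordan block has size 2, contributing (x − 0)^2

So m_A(x) = x^2 = x^2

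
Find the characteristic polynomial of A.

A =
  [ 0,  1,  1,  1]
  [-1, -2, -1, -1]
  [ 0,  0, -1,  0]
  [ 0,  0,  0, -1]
x^4 + 4*x^3 + 6*x^2 + 4*x + 1

Expanding det(x·I − A) (e.g. by cofactor expansion or by noting that A is similar to its Jordan form J, which has the same characteristic polynomial as A) gives
  χ_A(x) = x^4 + 4*x^3 + 6*x^2 + 4*x + 1
which factors as (x + 1)^4. The eigenvalues (with algebraic multiplicities) are λ = -1 with multiplicity 4.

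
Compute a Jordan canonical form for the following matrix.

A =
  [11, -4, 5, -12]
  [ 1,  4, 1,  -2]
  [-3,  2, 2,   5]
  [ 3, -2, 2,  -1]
J_3(4) ⊕ J_1(4)

The characteristic polynomial is
  det(x·I − A) = x^4 - 16*x^3 + 96*x^2 - 256*x + 256 = (x - 4)^4

Eigenvalues and multiplicities (the geometric multiplicity of λ is n − rank(A − λI), which equals the number of Jordan blocks for λ):
  λ = 4: algebraic multiplicity = 4, geometric multiplicity = 2

Determining the block sizes for each eigenvalue:
  λ = 4: with am = 4 and gm = 2, the partition is not yet determined (e.g. several partitions of 4 into 2 parts exist). Let N = A − (4)·I. Computing rank(N^1) = 2, rank(N^2) = 1, rank(N^3) = 0; the number of blocks of size ≥ j is rank(N^{j−1}) − rank(N^j), giving [2, 1, 1]. So we have 1 block(s) of size 3, 1 block(s) of size 1 → block sizes [3, 1]

Assembling the blocks gives a Jordan form
J =
  [4, 1, 0, 0]
  [0, 4, 1, 0]
  [0, 0, 4, 0]
  [0, 0, 0, 4]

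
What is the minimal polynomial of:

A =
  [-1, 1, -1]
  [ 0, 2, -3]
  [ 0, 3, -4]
x^2 + 2*x + 1

The characteristic polynomial is χ_A(x) = (x + 1)^3, so the eigenvalues are known. The minimal polynomial is
  m_A(x) = Π_λ (x − λ)^{k_λ}
where k_λ is the size of the *largest* Jordan block for λ (equivalently, the smallest k with (A − λI)^k v = 0 for every generalised eigenvector v of λ).

  λ = -1: largest Jordan block has size 2, contributing (x + 1)^2

So m_A(x) = (x + 1)^2 = x^2 + 2*x + 1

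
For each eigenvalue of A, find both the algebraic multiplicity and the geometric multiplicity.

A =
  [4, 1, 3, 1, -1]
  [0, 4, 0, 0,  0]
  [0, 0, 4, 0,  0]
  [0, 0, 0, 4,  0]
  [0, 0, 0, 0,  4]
λ = 4: alg = 5, geom = 4

Step 1 — factor the characteristic polynomial to read off the algebraic multiplicities:
  χ_A(x) = (x - 4)^5

Step 2 — compute geometric multiplicities via the rank-nullity identity g(λ) = n − rank(A − λI):
  rank(A − (4)·I) = 1, so dim ker(A − (4)·I) = n − 1 = 4

Summary:
  λ = 4: algebraic multiplicity = 5, geometric multiplicity = 4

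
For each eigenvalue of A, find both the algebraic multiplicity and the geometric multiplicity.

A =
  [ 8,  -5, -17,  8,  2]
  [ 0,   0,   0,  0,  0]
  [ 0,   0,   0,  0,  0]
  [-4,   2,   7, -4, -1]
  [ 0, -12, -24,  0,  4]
λ = 0: alg = 3, geom = 2; λ = 4: alg = 2, geom = 1

Step 1 — factor the characteristic polynomial to read off the algebraic multiplicities:
  χ_A(x) = x^3*(x - 4)^2

Step 2 — compute geometric multiplicities via the rank-nullity identity g(λ) = n − rank(A − λI):
  rank(A − (0)·I) = 3, so dim ker(A − (0)·I) = n − 3 = 2
  rank(A − (4)·I) = 4, so dim ker(A − (4)·I) = n − 4 = 1

Summary:
  λ = 0: algebraic multiplicity = 3, geometric multiplicity = 2
  λ = 4: algebraic multiplicity = 2, geometric multiplicity = 1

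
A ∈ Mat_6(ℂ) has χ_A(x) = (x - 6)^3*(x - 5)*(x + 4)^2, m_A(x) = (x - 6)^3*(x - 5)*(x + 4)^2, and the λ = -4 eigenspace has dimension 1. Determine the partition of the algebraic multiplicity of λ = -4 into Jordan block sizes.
Block sizes for λ = -4: [2]

Step 1 — from the characteristic polynomial, algebraic multiplicity of λ = -4 is 2. From dim ker(A − (-4)·I) = 1, there are exactly 1 Jordan blocks for λ = -4.
Step 2 — from the minimal polynomial, the factor (x + 4)^2 tells us the largest block for λ = -4 has size 2.
Step 3 — with total size 2, 1 blocks, and largest block 2, the block sizes (in nonincreasing order) are [2].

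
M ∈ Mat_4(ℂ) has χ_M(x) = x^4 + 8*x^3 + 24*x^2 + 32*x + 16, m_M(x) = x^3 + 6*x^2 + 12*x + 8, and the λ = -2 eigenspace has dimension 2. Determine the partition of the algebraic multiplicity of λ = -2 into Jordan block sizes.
Block sizes for λ = -2: [3, 1]

Step 1 — from the characteristic polynomial, algebraic multiplicity of λ = -2 is 4. From dim ker(M − (-2)·I) = 2, there are exactly 2 Jordan blocks for λ = -2.
Step 2 — from the minimal polynomial, the factor (x + 2)^3 tells us the largest block for λ = -2 has size 3.
Step 3 — with total size 4, 2 blocks, and largest block 3, the block sizes (in nonincreasing order) are [3, 1].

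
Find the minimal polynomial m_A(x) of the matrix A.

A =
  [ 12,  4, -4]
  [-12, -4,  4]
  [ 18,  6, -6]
x^2 - 2*x

The characteristic polynomial is χ_A(x) = x^2*(x - 2), so the eigenvalues are known. The minimal polynomial is
  m_A(x) = Π_λ (x − λ)^{k_λ}
where k_λ is the size of the *largest* Jordan block for λ (equivalently, the smallest k with (A − λI)^k v = 0 for every generalised eigenvector v of λ).

  λ = 0: largest Jordan block has size 1, contributing (x − 0)
  λ = 2: largest Jordan block has size 1, contributing (x − 2)

So m_A(x) = x*(x - 2) = x^2 - 2*x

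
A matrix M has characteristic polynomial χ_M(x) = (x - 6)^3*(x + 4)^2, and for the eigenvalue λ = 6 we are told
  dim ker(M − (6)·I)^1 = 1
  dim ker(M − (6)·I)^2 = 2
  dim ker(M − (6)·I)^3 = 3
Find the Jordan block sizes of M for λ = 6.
Block sizes for λ = 6: [3]

From the dimensions of kernels of powers, the number of Jordan blocks of size at least j is d_j − d_{j−1} where d_j = dim ker(N^j) (with d_0 = 0). Computing the differences gives [1, 1, 1].
The number of blocks of size exactly k is (#blocks of size ≥ k) − (#blocks of size ≥ k + 1), so the partition is: 1 block(s) of size 3.
In nonincreasing order the block sizes are [3].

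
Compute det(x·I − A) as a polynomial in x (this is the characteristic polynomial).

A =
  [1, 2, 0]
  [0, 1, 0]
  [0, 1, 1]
x^3 - 3*x^2 + 3*x - 1

Expanding det(x·I − A) (e.g. by cofactor expansion or by noting that A is similar to its Jordan form J, which has the same characteristic polynomial as A) gives
  χ_A(x) = x^3 - 3*x^2 + 3*x - 1
which factors as (x - 1)^3. The eigenvalues (with algebraic multiplicities) are λ = 1 with multiplicity 3.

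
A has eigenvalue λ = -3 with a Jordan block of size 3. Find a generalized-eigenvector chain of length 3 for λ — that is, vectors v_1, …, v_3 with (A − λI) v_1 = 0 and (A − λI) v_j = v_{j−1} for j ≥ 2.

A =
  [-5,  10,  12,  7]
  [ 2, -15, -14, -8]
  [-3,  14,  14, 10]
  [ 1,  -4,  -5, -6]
A Jordan chain for λ = -3 of length 3:
v_1 = (-5, 6, -7, 2)ᵀ
v_2 = (-2, 2, -3, 1)ᵀ
v_3 = (1, 0, 0, 0)ᵀ

Let N = A − (-3)·I. We want v_3 with N^3 v_3 = 0 but N^2 v_3 ≠ 0; then v_{j-1} := N · v_j for j = 3, …, 2.

Pick v_3 = (1, 0, 0, 0)ᵀ.
Then v_2 = N · v_3 = (-2, 2, -3, 1)ᵀ.
Then v_1 = N · v_2 = (-5, 6, -7, 2)ᵀ.

Sanity check: (A − (-3)·I) v_1 = (0, 0, 0, 0)ᵀ = 0. ✓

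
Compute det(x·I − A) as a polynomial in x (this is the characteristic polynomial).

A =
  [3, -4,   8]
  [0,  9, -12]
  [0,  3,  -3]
x^3 - 9*x^2 + 27*x - 27

Expanding det(x·I − A) (e.g. by cofactor expansion or by noting that A is similar to its Jordan form J, which has the same characteristic polynomial as A) gives
  χ_A(x) = x^3 - 9*x^2 + 27*x - 27
which factors as (x - 3)^3. The eigenvalues (with algebraic multiplicities) are λ = 3 with multiplicity 3.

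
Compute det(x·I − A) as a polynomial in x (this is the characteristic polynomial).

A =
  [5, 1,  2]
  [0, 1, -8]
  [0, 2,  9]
x^3 - 15*x^2 + 75*x - 125

Expanding det(x·I − A) (e.g. by cofactor expansion or by noting that A is similar to its Jordan form J, which has the same characteristic polynomial as A) gives
  χ_A(x) = x^3 - 15*x^2 + 75*x - 125
which factors as (x - 5)^3. The eigenvalues (with algebraic multiplicities) are λ = 5 with multiplicity 3.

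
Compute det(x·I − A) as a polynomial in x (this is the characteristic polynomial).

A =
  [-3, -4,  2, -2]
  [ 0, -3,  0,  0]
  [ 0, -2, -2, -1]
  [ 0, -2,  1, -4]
x^4 + 12*x^3 + 54*x^2 + 108*x + 81

Expanding det(x·I − A) (e.g. by cofactor expansion or by noting that A is similar to its Jordan form J, which has the same characteristic polynomial as A) gives
  χ_A(x) = x^4 + 12*x^3 + 54*x^2 + 108*x + 81
which factors as (x + 3)^4. The eigenvalues (with algebraic multiplicities) are λ = -3 with multiplicity 4.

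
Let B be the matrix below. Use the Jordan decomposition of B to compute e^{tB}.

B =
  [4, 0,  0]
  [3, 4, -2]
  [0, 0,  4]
e^{tB} =
  [exp(4*t), 0, 0]
  [3*t*exp(4*t), exp(4*t), -2*t*exp(4*t)]
  [0, 0, exp(4*t)]

Strategy: write B = P · J · P⁻¹ where J is a Jordan canonical form, so e^{tB} = P · e^{tJ} · P⁻¹, and e^{tJ} can be computed block-by-block.

B has Jordan form
J =
  [4, 1, 0]
  [0, 4, 0]
  [0, 0, 4]
(up to reordering of blocks).

Per-block formulas:
  For a 1×1 block at λ = 4: exp(t · [4]) = [e^(4t)].
  For a 2×2 Jordan block J_2(4): exp(t · J_2(4)) = e^(4t)·(I + t·N), where N is the 2×2 nilpotent shift.

After assembling e^{tJ} and conjugating by P, we get:

e^{tB} =
  [exp(4*t), 0, 0]
  [3*t*exp(4*t), exp(4*t), -2*t*exp(4*t)]
  [0, 0, exp(4*t)]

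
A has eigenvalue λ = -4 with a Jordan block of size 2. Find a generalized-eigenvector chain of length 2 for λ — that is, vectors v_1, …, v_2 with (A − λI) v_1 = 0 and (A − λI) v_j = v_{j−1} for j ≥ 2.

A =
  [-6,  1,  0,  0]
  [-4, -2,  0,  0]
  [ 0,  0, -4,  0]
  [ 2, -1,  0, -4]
A Jordan chain for λ = -4 of length 2:
v_1 = (-2, -4, 0, 2)ᵀ
v_2 = (1, 0, 0, 0)ᵀ

Let N = A − (-4)·I. We want v_2 with N^2 v_2 = 0 but N^1 v_2 ≠ 0; then v_{j-1} := N · v_j for j = 2, …, 2.

Pick v_2 = (1, 0, 0, 0)ᵀ.
Then v_1 = N · v_2 = (-2, -4, 0, 2)ᵀ.

Sanity check: (A − (-4)·I) v_1 = (0, 0, 0, 0)ᵀ = 0. ✓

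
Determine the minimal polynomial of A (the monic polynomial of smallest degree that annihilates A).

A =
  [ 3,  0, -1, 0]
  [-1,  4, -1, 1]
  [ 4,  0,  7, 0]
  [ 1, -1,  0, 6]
x^2 - 10*x + 25

The characteristic polynomial is χ_A(x) = (x - 5)^4, so the eigenvalues are known. The minimal polynomial is
  m_A(x) = Π_λ (x − λ)^{k_λ}
where k_λ is the size of the *largest* Jordan block for λ (equivalently, the smallest k with (A − λI)^k v = 0 for every generalised eigenvector v of λ).

  λ = 5: largest Jordan block has size 2, contributing (x − 5)^2

So m_A(x) = (x - 5)^2 = x^2 - 10*x + 25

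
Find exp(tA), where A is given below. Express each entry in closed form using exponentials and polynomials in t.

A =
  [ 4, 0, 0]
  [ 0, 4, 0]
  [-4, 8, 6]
e^{tA} =
  [exp(4*t), 0, 0]
  [0, exp(4*t), 0]
  [-2*exp(6*t) + 2*exp(4*t), 4*exp(6*t) - 4*exp(4*t), exp(6*t)]

Strategy: write A = P · J · P⁻¹ where J is a Jordan canonical form, so e^{tA} = P · e^{tJ} · P⁻¹, and e^{tJ} can be computed block-by-block.

A has Jordan form
J =
  [4, 0, 0]
  [0, 4, 0]
  [0, 0, 6]
(up to reordering of blocks).

Per-block formulas:
  For a 1×1 block at λ = 4: exp(t · [4]) = [e^(4t)].
  For a 1×1 block at λ = 6: exp(t · [6]) = [e^(6t)].

After assembling e^{tJ} and conjugating by P, we get:

e^{tA} =
  [exp(4*t), 0, 0]
  [0, exp(4*t), 0]
  [-2*exp(6*t) + 2*exp(4*t), 4*exp(6*t) - 4*exp(4*t), exp(6*t)]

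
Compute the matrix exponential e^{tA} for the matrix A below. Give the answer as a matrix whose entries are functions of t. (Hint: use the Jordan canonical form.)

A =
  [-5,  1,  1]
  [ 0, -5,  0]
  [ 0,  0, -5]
e^{tA} =
  [exp(-5*t), t*exp(-5*t), t*exp(-5*t)]
  [0, exp(-5*t), 0]
  [0, 0, exp(-5*t)]

Strategy: write A = P · J · P⁻¹ where J is a Jordan canonical form, so e^{tA} = P · e^{tJ} · P⁻¹, and e^{tJ} can be computed block-by-block.

A has Jordan form
J =
  [-5,  1,  0]
  [ 0, -5,  0]
  [ 0,  0, -5]
(up to reordering of blocks).

Per-block formulas:
  For a 1×1 block at λ = -5: exp(t · [-5]) = [e^(-5t)].
  For a 2×2 Jordan block J_2(-5): exp(t · J_2(-5)) = e^(-5t)·(I + t·N), where N is the 2×2 nilpotent shift.

After assembling e^{tJ} and conjugating by P, we get:

e^{tA} =
  [exp(-5*t), t*exp(-5*t), t*exp(-5*t)]
  [0, exp(-5*t), 0]
  [0, 0, exp(-5*t)]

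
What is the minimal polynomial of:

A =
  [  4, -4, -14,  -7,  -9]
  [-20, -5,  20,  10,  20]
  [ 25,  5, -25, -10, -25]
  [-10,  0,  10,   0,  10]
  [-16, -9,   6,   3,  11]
x^3 + 10*x^2 + 25*x

The characteristic polynomial is χ_A(x) = x^2*(x + 5)^3, so the eigenvalues are known. The minimal polynomial is
  m_A(x) = Π_λ (x − λ)^{k_λ}
where k_λ is the size of the *largest* Jordan block for λ (equivalently, the smallest k with (A − λI)^k v = 0 for every generalised eigenvector v of λ).

  λ = -5: largest Jordan block has size 2, contributing (x + 5)^2
  λ = 0: largest Jordan block has size 1, contributing (x − 0)

So m_A(x) = x*(x + 5)^2 = x^3 + 10*x^2 + 25*x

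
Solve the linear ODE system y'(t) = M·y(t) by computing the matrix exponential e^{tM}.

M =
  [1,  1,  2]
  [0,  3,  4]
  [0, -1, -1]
e^{tM} =
  [exp(t), t*exp(t), 2*t*exp(t)]
  [0, 2*t*exp(t) + exp(t), 4*t*exp(t)]
  [0, -t*exp(t), -2*t*exp(t) + exp(t)]

Strategy: write M = P · J · P⁻¹ where J is a Jordan canonical form, so e^{tM} = P · e^{tJ} · P⁻¹, and e^{tJ} can be computed block-by-block.

M has Jordan form
J =
  [1, 1, 0]
  [0, 1, 0]
  [0, 0, 1]
(up to reordering of blocks).

Per-block formulas:
  For a 2×2 Jordan block J_2(1): exp(t · J_2(1)) = e^(1t)·(I + t·N), where N is the 2×2 nilpotent shift.
  For a 1×1 block at λ = 1: exp(t · [1]) = [e^(1t)].

After assembling e^{tJ} and conjugating by P, we get:

e^{tM} =
  [exp(t), t*exp(t), 2*t*exp(t)]
  [0, 2*t*exp(t) + exp(t), 4*t*exp(t)]
  [0, -t*exp(t), -2*t*exp(t) + exp(t)]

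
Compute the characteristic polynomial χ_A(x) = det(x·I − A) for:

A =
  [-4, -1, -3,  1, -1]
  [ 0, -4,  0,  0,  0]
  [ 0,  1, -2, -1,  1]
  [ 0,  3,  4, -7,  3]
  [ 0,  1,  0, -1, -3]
x^5 + 20*x^4 + 160*x^3 + 640*x^2 + 1280*x + 1024

Expanding det(x·I − A) (e.g. by cofactor expansion or by noting that A is similar to its Jordan form J, which has the same characteristic polynomial as A) gives
  χ_A(x) = x^5 + 20*x^4 + 160*x^3 + 640*x^2 + 1280*x + 1024
which factors as (x + 4)^5. The eigenvalues (with algebraic multiplicities) are λ = -4 with multiplicity 5.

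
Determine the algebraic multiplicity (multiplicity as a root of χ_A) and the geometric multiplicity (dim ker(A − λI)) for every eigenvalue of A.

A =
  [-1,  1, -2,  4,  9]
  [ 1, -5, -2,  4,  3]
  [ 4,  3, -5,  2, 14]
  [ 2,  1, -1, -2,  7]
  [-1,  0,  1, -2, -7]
λ = -4: alg = 5, geom = 2

Step 1 — factor the characteristic polynomial to read off the algebraic multiplicities:
  χ_A(x) = (x + 4)^5

Step 2 — compute geometric multiplicities via the rank-nullity identity g(λ) = n − rank(A − λI):
  rank(A − (-4)·I) = 3, so dim ker(A − (-4)·I) = n − 3 = 2

Summary:
  λ = -4: algebraic multiplicity = 5, geometric multiplicity = 2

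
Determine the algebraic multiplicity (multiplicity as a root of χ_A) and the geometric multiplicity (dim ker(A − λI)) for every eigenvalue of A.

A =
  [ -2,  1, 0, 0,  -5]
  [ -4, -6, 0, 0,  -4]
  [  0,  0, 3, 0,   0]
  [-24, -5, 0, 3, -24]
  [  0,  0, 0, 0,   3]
λ = -4: alg = 2, geom = 1; λ = 3: alg = 3, geom = 3

Step 1 — factor the characteristic polynomial to read off the algebraic multiplicities:
  χ_A(x) = (x - 3)^3*(x + 4)^2

Step 2 — compute geometric multiplicities via the rank-nullity identity g(λ) = n − rank(A − λI):
  rank(A − (-4)·I) = 4, so dim ker(A − (-4)·I) = n − 4 = 1
  rank(A − (3)·I) = 2, so dim ker(A − (3)·I) = n − 2 = 3

Summary:
  λ = -4: algebraic multiplicity = 2, geometric multiplicity = 1
  λ = 3: algebraic multiplicity = 3, geometric multiplicity = 3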